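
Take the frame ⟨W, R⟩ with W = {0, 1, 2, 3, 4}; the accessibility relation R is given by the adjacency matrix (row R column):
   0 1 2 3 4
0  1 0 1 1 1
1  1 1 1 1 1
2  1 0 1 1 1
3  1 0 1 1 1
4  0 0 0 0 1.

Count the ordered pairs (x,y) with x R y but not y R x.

Enumerating: (0,4), (1,0), (1,2), (1,3), (1,4), (2,4), (3,4).

7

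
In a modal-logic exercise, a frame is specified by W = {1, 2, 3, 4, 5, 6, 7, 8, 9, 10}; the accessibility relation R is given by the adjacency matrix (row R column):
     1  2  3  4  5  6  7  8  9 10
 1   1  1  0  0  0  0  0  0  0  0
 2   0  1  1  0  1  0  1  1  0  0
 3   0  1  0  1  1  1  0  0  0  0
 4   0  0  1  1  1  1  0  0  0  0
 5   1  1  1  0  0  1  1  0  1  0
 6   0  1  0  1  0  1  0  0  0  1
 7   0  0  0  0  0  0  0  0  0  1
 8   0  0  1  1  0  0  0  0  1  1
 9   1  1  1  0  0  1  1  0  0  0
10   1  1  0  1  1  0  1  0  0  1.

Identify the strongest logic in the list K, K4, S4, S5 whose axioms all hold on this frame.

Transitive (axiom 4): no — 1 R 2 and 2 R 3, but not 1 R 3.
Reflexive (axiom T): no — 3 is not related to itself.
Euclidean (axiom 5): no — 10 R 1 and 10 R 4, but not 1 R 4.
So F validates K; K4 would additionally require R to be transitive. The strongest is K.

K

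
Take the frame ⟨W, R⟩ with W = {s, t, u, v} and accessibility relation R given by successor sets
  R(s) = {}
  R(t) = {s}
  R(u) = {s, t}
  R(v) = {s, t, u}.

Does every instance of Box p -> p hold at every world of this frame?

No

The schema T characterises exactly the reflexive frames.
Reflexive: no — s is not related to itself.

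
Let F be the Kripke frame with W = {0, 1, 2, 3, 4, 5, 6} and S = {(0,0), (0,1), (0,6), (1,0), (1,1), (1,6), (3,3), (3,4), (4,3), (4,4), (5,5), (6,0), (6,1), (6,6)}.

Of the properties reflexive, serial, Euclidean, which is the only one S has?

Euclidean

Reflexive: no — 2 is not related to itself.
Serial: no — 2 has no S-successor.
Euclidean: yes — any two successors of a common world are S-related.
Only Euclidean holds.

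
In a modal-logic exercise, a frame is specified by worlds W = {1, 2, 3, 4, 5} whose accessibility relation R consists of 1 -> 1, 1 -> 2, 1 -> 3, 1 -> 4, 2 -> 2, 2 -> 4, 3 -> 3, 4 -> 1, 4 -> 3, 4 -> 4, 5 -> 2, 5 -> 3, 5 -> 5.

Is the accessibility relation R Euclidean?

No

Euclidean: no — 1 R 2 and 1 R 3, but not 2 R 3.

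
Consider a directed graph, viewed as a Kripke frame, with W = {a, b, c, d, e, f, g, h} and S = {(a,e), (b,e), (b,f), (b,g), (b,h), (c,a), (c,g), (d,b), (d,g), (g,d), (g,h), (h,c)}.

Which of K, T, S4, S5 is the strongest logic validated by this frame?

K

Reflexive (axiom T): no — a is not related to itself.
Transitive (axiom 4): no — b S g and g S d, but not b S d.
Euclidean (axiom 5): no — b S e and b S f, but not e S f.
So F validates K; T would additionally require S to be reflexive. The strongest is K.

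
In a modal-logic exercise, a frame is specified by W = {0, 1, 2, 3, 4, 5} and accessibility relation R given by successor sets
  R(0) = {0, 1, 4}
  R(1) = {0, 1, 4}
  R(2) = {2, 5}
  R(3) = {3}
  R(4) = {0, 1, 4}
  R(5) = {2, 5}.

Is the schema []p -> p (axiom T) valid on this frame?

The schema T characterises exactly the reflexive frames.
Reflexive: yes — every world is R-related to itself.

Yes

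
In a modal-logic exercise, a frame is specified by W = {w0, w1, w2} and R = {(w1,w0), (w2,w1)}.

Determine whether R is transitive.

No

Transitive: no — w2 R w1 and w1 R w0, but not w2 R w0.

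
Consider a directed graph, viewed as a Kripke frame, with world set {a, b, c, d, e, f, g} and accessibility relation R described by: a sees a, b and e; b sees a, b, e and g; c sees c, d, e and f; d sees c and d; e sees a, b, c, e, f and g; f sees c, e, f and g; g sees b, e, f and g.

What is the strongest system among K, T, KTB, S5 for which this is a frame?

Reflexive (axiom T): yes — every world is R-related to itself.
Symmetric (axiom B): yes — every pair in R has its reverse in R.
Euclidean (axiom 5): no — b R a and b R g, but not a R g.
So F validates K, T, KTB; S5 would additionally require R to be Euclidean. The strongest is KTB.

KTB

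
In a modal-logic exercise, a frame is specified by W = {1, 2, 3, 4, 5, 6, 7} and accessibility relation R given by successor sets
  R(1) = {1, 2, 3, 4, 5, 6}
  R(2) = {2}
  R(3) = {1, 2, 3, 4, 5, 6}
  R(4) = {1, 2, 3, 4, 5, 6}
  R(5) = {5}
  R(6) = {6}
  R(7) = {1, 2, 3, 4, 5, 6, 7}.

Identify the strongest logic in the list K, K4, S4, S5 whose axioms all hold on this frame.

Transitive (axiom 4): yes — every two-step R-path is closed by a direct edge.
Reflexive (axiom T): yes — every world is R-related to itself.
Euclidean (axiom 5): no — 1 R 2 and 1 R 3, but not 2 R 3.
So F validates K, K4, S4; S5 would additionally require R to be Euclidean. The strongest is S4.

S4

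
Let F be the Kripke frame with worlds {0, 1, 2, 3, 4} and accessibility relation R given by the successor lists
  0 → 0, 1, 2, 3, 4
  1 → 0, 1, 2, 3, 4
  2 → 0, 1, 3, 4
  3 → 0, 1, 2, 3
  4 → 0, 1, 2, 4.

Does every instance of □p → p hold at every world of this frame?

No

By correspondence theory, T is valid on a frame iff R is reflexive.
Reflexive: no — 2 is not related to itself.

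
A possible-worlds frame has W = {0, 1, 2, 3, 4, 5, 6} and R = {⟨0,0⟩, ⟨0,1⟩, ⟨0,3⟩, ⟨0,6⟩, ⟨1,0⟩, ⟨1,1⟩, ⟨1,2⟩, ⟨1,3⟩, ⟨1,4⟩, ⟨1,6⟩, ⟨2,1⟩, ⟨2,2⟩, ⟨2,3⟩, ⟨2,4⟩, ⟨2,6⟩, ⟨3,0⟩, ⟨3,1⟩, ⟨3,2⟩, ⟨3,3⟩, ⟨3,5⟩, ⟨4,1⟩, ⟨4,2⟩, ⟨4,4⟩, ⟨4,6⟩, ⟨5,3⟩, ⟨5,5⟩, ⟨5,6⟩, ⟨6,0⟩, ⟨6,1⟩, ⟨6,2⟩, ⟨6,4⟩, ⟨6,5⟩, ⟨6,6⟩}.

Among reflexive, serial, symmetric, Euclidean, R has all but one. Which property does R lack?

Euclidean

Reflexive: yes — every world is R-related to itself.
Serial: yes — every world has a successor (e.g. 0 R 0).
Symmetric: yes — every pair in R has its reverse in R.
Euclidean: no — 0 R 3 and 0 R 6, but not 3 R 6.
Only Euclidean fails.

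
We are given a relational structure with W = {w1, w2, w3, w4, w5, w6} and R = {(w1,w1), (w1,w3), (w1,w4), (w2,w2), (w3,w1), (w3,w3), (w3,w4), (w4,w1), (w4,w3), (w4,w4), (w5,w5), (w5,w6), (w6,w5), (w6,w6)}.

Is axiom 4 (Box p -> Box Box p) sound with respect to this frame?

Yes

Axiom 4 corresponds to the accessibility relation being transitive.
Transitive: yes — every two-step R-path is closed by a direct edge.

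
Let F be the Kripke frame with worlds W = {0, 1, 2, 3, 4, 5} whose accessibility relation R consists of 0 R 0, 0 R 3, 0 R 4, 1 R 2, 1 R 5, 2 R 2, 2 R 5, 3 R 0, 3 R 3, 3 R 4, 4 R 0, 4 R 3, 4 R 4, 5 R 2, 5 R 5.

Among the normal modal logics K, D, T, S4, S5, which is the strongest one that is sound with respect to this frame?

D

Serial (axiom D): yes — every world has a successor (e.g. 0 R 0).
Reflexive (axiom T): no — 1 is not related to itself.
Transitive (axiom 4): yes — every two-step R-path is closed by a direct edge.
Euclidean (axiom 5): yes — any two successors of a common world are R-related.
So F validates K, D; T would additionally require R to be reflexive. The strongest is D.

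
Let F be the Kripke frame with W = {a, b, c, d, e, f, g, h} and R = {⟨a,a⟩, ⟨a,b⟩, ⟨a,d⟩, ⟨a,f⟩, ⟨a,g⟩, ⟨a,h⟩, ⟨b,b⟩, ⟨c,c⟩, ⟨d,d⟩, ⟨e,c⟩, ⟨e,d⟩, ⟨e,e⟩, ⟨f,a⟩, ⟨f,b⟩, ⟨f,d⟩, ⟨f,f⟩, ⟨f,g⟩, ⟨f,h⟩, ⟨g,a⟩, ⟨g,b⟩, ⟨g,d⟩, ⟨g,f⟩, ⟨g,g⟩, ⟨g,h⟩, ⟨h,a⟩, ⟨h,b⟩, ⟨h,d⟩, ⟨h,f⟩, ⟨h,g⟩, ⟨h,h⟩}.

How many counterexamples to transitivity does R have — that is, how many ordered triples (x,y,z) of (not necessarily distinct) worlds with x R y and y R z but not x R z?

R is transitive; there are no such tuples.

0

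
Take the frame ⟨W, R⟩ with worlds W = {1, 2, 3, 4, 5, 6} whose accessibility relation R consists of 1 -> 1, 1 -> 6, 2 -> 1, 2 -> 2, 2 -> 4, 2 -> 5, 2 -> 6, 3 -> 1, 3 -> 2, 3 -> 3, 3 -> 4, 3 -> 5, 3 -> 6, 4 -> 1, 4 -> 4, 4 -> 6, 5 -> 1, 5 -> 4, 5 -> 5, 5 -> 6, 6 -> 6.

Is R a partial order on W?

Reflexive: yes — every world is R-related to itself.
Transitive: yes — every two-step R-path is closed by a direct edge.
Antisymmetric: yes — no distinct pair is related both ways.
So R is a partial order.

Yes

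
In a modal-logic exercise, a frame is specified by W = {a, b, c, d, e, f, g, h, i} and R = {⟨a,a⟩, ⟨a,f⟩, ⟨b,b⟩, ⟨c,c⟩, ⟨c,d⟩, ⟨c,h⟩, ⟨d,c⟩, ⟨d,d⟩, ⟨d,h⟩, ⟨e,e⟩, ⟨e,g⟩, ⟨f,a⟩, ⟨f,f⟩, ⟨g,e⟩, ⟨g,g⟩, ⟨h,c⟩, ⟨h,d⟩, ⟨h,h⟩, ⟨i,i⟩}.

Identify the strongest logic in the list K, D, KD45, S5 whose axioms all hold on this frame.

Serial (axiom D): yes — every world has a successor (e.g. a R a).
Euclidean (axiom 5): yes — any two successors of a common world are R-related.
Transitive (axiom 4): yes — every two-step R-path is closed by a direct edge.
Reflexive (axiom T): yes — every world is R-related to itself.
So F validates K, D, KD45, S5. The strongest is S5.

S5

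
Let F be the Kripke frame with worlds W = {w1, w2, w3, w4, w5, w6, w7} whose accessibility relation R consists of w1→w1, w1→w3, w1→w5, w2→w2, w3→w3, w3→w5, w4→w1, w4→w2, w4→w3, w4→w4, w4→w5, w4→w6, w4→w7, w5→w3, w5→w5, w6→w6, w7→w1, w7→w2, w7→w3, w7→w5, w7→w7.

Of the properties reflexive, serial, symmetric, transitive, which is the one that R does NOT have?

Reflexive: yes — every world is R-related to itself.
Serial: yes — every world has a successor (e.g. w1 R w1).
Symmetric: no — w1 R w3 but not w3 R w1.
Transitive: yes — every two-step R-path is closed by a direct edge.
Only symmetric fails.

symmetric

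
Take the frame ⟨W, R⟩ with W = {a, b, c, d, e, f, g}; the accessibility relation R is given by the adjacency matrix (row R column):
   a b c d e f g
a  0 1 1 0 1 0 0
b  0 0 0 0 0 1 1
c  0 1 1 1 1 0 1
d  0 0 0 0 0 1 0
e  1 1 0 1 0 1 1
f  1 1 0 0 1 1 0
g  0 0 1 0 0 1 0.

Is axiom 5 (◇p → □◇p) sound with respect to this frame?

No

The schema 5 characterises exactly the Euclidean frames.
Euclidean: no — a R b and a R c, but not b R c.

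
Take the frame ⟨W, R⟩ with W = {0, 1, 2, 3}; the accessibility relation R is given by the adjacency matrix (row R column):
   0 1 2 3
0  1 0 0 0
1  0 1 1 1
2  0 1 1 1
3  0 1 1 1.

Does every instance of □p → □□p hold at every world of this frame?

Yes

By correspondence theory, 4 is valid on a frame iff R is transitive.
Transitive: yes — every two-step R-path is closed by a direct edge.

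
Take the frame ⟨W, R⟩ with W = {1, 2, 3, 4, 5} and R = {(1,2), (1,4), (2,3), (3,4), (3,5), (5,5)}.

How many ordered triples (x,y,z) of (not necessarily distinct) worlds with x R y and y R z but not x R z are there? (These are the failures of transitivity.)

Enumerating: (1,2,3), (2,3,4), (2,3,5).

3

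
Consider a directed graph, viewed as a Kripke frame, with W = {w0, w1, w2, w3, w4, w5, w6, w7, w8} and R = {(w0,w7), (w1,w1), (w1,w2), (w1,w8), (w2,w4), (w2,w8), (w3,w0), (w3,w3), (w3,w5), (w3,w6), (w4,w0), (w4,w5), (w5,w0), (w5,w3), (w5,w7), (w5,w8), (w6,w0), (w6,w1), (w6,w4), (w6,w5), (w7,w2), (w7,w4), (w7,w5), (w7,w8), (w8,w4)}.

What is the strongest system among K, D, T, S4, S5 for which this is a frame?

Serial (axiom D): yes — every world has a successor (e.g. w0 R w7).
Reflexive (axiom T): no — w0 is not related to itself.
Transitive (axiom 4): no — w0 R w7 and w7 R w2, but not w0 R w2.
Euclidean (axiom 5): no — w1 R w8 and w1 R w2, but not w8 R w2.
So F validates K, D; T would additionally require R to be reflexive. The strongest is D.

D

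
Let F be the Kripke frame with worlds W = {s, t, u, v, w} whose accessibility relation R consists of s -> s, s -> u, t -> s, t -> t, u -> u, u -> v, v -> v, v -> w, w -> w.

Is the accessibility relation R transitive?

Transitive: no — s R u and u R v, but not s R v.

No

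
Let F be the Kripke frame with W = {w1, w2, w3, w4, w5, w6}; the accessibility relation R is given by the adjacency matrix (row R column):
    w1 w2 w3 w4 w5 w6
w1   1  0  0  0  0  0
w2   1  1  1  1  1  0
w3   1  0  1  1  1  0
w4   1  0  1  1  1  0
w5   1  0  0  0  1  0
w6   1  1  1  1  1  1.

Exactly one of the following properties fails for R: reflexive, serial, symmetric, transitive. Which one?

Reflexive: yes — every world is R-related to itself.
Serial: yes — every world has a successor (e.g. w1 R w1).
Symmetric: no — w2 R w1 but not w1 R w2.
Transitive: yes — every two-step R-path is closed by a direct edge.
Only symmetric fails.

symmetric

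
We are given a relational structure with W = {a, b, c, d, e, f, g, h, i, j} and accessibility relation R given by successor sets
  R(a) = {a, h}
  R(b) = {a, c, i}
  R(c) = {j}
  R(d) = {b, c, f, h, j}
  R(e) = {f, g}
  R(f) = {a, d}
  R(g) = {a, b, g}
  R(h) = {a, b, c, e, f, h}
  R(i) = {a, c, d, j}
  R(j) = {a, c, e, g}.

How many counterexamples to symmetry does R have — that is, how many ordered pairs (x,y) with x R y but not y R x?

23

Enumerating: (b,a), (b,c), (b,i), (d,b), (d,c), (d,h), (d,j), (e,f), (e,g), (f,a), (g,a), (g,b), … and 11 more.
Total: 23.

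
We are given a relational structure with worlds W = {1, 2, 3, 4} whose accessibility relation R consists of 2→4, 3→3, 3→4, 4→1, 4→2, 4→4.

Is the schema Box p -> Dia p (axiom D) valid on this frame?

By correspondence theory, D is valid on a frame iff R is serial.
Serial: no — 1 has no R-successor.

No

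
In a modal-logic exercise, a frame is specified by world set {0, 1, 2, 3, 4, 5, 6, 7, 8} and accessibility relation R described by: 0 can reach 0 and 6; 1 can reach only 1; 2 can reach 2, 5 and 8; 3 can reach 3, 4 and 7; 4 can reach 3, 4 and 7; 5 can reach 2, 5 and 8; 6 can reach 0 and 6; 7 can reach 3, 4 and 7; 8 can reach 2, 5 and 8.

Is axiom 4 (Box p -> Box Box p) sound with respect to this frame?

Yes

By correspondence theory, 4 is valid on a frame iff R is transitive.
Transitive: yes — every two-step R-path is closed by a direct edge.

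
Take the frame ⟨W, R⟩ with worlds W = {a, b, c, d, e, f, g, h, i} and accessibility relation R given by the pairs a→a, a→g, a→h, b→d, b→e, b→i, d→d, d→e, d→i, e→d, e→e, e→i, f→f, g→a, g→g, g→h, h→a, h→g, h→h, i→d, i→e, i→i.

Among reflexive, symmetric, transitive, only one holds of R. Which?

Reflexive: no — b is not related to itself.
Symmetric: no — b R d but not d R b.
Transitive: yes — every two-step R-path is closed by a direct edge.
Only transitive holds.

transitive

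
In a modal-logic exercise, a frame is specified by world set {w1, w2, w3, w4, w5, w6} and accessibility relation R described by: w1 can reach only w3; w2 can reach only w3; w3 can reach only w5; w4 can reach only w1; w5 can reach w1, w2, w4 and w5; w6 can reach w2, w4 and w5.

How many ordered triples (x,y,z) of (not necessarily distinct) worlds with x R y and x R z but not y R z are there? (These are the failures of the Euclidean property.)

20

Enumerating: (w1,w3,w3), (w2,w3,w3), (w4,w1,w1), (w5,w1,w1), (w5,w1,w2), (w5,w1,w4), (w5,w1,w5), (w5,w2,w1), (w5,w2,w2), (w5,w2,w4), (w5,w2,w5), (w5,w4,w2), … and 8 more.
Total: 20.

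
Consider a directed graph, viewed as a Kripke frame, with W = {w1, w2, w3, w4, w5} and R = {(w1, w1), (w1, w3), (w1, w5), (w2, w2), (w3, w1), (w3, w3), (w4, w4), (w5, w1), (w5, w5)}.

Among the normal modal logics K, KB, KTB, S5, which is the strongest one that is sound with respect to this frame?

KTB

Symmetric (axiom B): yes — every pair in R has its reverse in R.
Reflexive (axiom T): yes — every world is R-related to itself.
Euclidean (axiom 5): no — w1 R w3 and w1 R w5, but not w3 R w5.
So F validates K, KB, KTB; S5 would additionally require R to be Euclidean. The strongest is KTB.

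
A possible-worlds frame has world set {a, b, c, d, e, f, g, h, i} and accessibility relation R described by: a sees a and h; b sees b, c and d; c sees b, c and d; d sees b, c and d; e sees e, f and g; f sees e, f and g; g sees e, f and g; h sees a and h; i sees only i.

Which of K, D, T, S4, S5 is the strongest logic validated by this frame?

Serial (axiom D): yes — every world has a successor (e.g. a R a).
Reflexive (axiom T): yes — every world is R-related to itself.
Transitive (axiom 4): yes — every two-step R-path is closed by a direct edge.
Euclidean (axiom 5): yes — any two successors of a common world are R-related.
So F validates K, D, T, S4, S5. The strongest is S5.

S5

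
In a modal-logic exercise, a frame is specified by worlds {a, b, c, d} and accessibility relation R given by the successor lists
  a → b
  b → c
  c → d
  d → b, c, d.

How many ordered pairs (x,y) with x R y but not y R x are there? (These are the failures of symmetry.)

Enumerating: (a,b), (b,c), (d,b).

3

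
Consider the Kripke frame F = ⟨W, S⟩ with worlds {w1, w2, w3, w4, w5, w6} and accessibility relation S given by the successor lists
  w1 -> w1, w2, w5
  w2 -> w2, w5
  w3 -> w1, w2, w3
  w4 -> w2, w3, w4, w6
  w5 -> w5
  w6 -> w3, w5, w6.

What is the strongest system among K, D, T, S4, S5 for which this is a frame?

T

Serial (axiom D): yes — every world has a successor (e.g. w1 S w1).
Reflexive (axiom T): yes — every world is S-related to itself.
Transitive (axiom 4): no — w3 S w1 and w1 S w5, but not w3 S w5.
Euclidean (axiom 5): no — w1 S w5 and w1 S w2, but not w5 S w2.
So F validates K, D, T; S4 would additionally require S to be transitive. The strongest is T.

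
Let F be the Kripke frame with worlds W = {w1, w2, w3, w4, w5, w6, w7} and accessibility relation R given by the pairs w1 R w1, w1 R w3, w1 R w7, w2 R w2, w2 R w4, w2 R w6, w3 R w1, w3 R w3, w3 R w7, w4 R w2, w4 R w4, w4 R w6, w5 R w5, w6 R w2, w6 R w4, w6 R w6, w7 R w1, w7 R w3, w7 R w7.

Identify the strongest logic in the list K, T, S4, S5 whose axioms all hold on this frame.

S5

Reflexive (axiom T): yes — every world is R-related to itself.
Transitive (axiom 4): yes — every two-step R-path is closed by a direct edge.
Euclidean (axiom 5): yes — any two successors of a common world are R-related.
So F validates K, T, S4, S5. The strongest is S5.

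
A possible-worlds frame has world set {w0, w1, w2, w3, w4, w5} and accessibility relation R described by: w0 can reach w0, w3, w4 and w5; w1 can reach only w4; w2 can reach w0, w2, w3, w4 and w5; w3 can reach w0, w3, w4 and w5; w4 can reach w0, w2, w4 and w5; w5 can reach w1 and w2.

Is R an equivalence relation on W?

Reflexive: no — w1 is not related to itself.
Symmetric: no — w0 R w5 but not w5 R w0.
Transitive: no — w0 R w4 and w4 R w2, but not w0 R w2.
So R is not an equivalence relation.

No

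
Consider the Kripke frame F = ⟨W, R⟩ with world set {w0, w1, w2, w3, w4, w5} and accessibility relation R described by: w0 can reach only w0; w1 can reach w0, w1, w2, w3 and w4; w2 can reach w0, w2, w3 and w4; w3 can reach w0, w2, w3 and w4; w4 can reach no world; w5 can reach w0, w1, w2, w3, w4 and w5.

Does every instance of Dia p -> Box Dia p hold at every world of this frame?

No

Axiom 5 corresponds to the accessibility relation being Euclidean.
Euclidean: no — w1 R w0 and w1 R w2, but not w0 R w2.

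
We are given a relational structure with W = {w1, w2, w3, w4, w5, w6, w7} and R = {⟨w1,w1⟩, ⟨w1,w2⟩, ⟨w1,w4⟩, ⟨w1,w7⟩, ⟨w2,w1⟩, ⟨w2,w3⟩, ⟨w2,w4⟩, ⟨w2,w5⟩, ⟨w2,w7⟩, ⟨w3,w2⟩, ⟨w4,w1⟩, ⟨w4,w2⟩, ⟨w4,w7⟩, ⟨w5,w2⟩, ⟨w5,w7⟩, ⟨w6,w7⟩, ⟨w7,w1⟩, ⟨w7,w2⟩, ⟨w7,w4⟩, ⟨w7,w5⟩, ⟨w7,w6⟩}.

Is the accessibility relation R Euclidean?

No

Euclidean: no — w2 R w1 and w2 R w3, but not w1 R w3.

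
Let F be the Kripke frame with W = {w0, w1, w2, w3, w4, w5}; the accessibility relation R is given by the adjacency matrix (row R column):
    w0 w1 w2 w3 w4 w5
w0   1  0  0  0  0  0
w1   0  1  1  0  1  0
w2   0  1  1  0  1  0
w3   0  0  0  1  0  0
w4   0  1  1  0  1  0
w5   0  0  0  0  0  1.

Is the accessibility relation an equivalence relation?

Yes

Reflexive: yes — every world is R-related to itself.
Symmetric: yes — every pair in R has its reverse in R.
Transitive: yes — every two-step R-path is closed by a direct edge.
So R is an equivalence relation.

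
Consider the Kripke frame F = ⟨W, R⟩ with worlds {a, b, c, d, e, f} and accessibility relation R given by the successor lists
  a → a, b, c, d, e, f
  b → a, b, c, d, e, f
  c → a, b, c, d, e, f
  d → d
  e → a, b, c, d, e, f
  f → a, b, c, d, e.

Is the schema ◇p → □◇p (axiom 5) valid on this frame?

No

Axiom 5 corresponds to the accessibility relation being Euclidean.
Euclidean: no — a R d and a R b, but not d R b.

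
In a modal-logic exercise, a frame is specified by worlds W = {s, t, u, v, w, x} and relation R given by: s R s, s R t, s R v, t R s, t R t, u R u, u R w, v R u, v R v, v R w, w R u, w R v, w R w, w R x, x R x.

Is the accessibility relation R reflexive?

Reflexive: yes — every world is R-related to itself.

Yes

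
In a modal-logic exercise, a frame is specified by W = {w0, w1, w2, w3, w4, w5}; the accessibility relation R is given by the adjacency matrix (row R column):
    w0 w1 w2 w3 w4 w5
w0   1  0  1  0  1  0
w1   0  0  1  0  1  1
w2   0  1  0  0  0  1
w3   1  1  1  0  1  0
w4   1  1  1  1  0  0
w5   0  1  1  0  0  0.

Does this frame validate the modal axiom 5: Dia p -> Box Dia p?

No

Axiom 5 corresponds to the accessibility relation being Euclidean.
Euclidean: no — w0 R w2 and w0 R w4, but not w2 R w4.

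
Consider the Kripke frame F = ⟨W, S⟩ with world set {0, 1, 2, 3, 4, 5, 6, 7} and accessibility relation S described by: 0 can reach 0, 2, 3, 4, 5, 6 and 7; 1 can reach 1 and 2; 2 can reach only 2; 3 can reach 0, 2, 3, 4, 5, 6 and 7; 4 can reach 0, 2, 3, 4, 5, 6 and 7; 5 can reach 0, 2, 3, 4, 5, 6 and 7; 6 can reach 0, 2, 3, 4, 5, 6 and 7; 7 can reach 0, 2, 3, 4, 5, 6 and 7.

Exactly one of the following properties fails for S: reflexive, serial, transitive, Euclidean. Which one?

Reflexive: yes — every world is S-related to itself.
Serial: yes — every world has a successor (e.g. 0 S 0).
Transitive: yes — every two-step S-path is closed by a direct edge.
Euclidean: no — 0 S 2 and 0 S 3, but not 2 S 3.
Only Euclidean fails.

Euclidean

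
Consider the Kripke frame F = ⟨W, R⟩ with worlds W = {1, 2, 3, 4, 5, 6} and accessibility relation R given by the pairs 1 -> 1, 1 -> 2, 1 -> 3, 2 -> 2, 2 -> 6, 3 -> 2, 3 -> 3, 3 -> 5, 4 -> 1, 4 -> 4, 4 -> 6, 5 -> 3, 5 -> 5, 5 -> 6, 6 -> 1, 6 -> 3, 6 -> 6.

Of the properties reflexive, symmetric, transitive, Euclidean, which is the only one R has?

reflexive

Reflexive: yes — every world is R-related to itself.
Symmetric: no — 1 R 2 but not 2 R 1.
Transitive: no — 1 R 2 and 2 R 6, but not 1 R 6.
Euclidean: no — 1 R 2 and 1 R 3, but not 2 R 3.
Only reflexive holds.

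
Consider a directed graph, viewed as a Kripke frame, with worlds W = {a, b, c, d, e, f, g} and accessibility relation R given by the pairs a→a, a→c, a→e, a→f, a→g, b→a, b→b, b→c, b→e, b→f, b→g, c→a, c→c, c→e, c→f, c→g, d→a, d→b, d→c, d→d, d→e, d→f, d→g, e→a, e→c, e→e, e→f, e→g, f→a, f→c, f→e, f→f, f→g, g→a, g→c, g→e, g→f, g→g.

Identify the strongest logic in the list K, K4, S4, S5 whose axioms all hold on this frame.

Transitive (axiom 4): yes — every two-step R-path is closed by a direct edge.
Reflexive (axiom T): yes — every world is R-related to itself.
Euclidean (axiom 5): no — d R a and d R b, but not a R b.
So F validates K, K4, S4; S5 would additionally require R to be Euclidean. The strongest is S4.

S4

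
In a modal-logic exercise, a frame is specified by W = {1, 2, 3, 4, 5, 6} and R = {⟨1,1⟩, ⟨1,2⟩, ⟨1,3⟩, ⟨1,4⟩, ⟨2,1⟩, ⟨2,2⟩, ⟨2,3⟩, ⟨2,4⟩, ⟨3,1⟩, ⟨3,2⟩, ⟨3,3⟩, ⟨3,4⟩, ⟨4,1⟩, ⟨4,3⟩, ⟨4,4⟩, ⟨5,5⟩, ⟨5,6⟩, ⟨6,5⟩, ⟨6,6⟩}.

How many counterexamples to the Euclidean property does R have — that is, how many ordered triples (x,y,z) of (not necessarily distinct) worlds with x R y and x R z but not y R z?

Enumerating: (1,4,2), (2,4,2), (3,4,2).

3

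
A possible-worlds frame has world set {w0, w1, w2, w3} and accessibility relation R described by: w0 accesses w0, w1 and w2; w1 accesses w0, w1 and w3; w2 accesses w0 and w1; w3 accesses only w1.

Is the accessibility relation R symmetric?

Symmetric: no — w2 R w1 but not w1 R w2.

No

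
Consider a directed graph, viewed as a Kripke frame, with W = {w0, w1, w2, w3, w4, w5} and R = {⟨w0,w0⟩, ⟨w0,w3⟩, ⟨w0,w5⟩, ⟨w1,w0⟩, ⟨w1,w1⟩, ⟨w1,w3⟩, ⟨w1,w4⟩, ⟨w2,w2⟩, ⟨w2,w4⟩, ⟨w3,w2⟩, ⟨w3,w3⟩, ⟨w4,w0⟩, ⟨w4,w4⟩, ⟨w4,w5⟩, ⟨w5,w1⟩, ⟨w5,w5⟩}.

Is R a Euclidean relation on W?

Euclidean: no — w0 R w3 and w0 R w5, but not w3 R w5.

No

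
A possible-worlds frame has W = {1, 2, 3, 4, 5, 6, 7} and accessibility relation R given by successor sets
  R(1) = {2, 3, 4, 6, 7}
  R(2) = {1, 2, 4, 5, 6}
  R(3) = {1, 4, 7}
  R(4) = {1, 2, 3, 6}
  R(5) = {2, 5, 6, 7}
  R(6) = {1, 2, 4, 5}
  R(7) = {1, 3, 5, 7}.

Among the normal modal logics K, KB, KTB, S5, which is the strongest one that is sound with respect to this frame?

KB

Symmetric (axiom B): yes — every pair in R has its reverse in R.
Reflexive (axiom T): no — 1 is not related to itself.
Euclidean (axiom 5): no — 1 R 2 and 1 R 3, but not 2 R 3.
So F validates K, KB; KTB would additionally require R to be reflexive. The strongest is KB.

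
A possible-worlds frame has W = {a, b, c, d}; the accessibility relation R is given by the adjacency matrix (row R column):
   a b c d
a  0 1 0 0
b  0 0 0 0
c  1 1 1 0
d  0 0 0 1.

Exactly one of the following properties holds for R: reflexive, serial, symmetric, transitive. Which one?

transitive

Reflexive: no — a is not related to itself.
Serial: no — b has no R-successor.
Symmetric: no — a R b but not b R a.
Transitive: yes — every two-step R-path is closed by a direct edge.
Only transitive holds.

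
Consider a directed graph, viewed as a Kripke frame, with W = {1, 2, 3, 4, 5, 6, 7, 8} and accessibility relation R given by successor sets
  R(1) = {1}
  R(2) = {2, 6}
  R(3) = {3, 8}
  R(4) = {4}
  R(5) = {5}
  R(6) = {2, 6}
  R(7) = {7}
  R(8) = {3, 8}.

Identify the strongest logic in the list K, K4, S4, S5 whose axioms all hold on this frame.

S5

Transitive (axiom 4): yes — every two-step R-path is closed by a direct edge.
Reflexive (axiom T): yes — every world is R-related to itself.
Euclidean (axiom 5): yes — any two successors of a common world are R-related.
So F validates K, K4, S4, S5. The strongest is S5.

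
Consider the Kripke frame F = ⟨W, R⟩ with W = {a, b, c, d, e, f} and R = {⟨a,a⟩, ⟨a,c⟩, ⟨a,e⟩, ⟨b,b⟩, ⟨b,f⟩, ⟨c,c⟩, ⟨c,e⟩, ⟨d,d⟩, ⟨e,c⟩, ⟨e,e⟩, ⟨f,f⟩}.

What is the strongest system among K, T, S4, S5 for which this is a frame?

S4

Reflexive (axiom T): yes — every world is R-related to itself.
Transitive (axiom 4): yes — every two-step R-path is closed by a direct edge.
Euclidean (axiom 5): no — a R c and a R a, but not c R a.
So F validates K, T, S4; S5 would additionally require R to be Euclidean. The strongest is S4.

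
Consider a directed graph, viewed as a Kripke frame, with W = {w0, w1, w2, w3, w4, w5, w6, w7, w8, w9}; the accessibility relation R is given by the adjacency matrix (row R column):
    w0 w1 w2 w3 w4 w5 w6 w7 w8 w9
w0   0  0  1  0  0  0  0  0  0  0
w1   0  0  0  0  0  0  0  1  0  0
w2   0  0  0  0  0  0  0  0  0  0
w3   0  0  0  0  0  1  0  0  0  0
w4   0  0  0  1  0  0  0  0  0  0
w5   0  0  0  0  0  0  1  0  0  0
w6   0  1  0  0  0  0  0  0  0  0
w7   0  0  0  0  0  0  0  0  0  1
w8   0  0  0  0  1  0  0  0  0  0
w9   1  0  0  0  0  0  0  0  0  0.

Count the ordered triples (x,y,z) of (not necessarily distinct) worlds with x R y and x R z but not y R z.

9

Enumerating: (w0,w2,w2), (w1,w7,w7), (w3,w5,w5), (w4,w3,w3), (w5,w6,w6), (w6,w1,w1), (w7,w9,w9), (w8,w4,w4), (w9,w0,w0).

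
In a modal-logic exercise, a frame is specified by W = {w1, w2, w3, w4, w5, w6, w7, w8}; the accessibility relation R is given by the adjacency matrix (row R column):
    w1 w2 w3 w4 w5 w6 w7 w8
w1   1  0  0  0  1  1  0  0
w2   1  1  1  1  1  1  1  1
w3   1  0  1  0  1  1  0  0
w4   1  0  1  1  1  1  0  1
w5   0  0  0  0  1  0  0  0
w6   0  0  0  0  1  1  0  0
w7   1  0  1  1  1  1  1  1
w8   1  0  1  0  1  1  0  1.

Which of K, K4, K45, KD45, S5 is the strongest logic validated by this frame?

K4

Transitive (axiom 4): yes — every two-step R-path is closed by a direct edge.
Euclidean (axiom 5): no — w1 R w5 and w1 R w6, but not w5 R w6.
Serial (axiom D): yes — every world has a successor (e.g. w1 R w1).
Reflexive (axiom T): yes — every world is R-related to itself.
So F validates K, K4; K45 would additionally require R to be Euclidean. The strongest is K4.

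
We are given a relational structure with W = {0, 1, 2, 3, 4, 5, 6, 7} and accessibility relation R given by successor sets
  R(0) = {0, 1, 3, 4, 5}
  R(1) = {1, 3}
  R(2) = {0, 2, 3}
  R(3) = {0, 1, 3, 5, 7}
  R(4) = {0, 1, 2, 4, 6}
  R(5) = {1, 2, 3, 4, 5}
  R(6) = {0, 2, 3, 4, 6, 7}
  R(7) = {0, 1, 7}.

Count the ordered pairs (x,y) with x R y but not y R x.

16

Enumerating: (0,1), (0,5), (2,0), (2,3), (3,7), (4,1), (4,2), (5,1), (5,2), (5,4), (6,0), (6,2), (6,3), (6,7), (7,0), (7,1).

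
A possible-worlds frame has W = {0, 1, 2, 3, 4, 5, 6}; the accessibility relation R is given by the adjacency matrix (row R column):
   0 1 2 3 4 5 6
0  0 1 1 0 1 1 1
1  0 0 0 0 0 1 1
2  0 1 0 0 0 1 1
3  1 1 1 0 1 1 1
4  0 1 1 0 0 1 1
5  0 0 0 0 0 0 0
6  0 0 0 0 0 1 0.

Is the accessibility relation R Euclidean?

No

Euclidean: no — 0 R 1 and 0 R 2, but not 1 R 2.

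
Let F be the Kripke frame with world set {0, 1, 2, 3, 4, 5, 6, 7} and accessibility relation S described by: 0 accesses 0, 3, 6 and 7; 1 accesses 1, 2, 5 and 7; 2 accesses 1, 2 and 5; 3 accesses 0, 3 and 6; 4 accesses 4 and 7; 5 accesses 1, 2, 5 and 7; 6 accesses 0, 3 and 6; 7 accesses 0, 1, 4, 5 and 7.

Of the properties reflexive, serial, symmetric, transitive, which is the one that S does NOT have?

transitive

Reflexive: yes — every world is S-related to itself.
Serial: yes — every world has a successor (e.g. 0 S 0).
Symmetric: yes — every pair in S has its reverse in S.
Transitive: no — 0 S 7 and 7 S 1, but not 0 S 1.
Only transitive fails.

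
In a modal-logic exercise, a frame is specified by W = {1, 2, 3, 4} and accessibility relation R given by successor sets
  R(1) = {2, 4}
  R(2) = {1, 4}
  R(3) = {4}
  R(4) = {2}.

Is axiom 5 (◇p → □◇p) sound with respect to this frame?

No

By correspondence theory, 5 is valid on a frame iff R is Euclidean.
Euclidean: no — 2 R 4 and 2 R 1, but not 4 R 1.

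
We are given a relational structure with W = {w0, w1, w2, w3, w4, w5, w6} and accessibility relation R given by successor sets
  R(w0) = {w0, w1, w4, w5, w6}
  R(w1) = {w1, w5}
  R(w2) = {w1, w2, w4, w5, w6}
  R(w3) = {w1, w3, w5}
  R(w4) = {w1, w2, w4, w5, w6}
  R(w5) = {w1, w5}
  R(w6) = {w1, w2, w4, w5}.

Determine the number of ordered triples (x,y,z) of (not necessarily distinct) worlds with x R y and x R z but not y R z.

Enumerating: (w0,w1,w0), (w0,w1,w4), (w0,w1,w6), (w0,w4,w0), (w0,w5,w0), (w0,w5,w4), (w0,w5,w6), (w0,w6,w0), (w0,w6,w6), (w2,w1,w2), (w2,w1,w4), (w2,w1,w6), … and 17 more.
Total: 29.

29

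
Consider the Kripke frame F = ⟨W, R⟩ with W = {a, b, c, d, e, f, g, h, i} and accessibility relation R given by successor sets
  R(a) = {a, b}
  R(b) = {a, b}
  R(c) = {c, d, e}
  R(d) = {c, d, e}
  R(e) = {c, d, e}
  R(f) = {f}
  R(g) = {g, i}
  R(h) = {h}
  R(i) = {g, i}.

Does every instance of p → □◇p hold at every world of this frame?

By correspondence theory, B is valid on a frame iff R is symmetric.
Symmetric: yes — every pair in R has its reverse in R.

Yes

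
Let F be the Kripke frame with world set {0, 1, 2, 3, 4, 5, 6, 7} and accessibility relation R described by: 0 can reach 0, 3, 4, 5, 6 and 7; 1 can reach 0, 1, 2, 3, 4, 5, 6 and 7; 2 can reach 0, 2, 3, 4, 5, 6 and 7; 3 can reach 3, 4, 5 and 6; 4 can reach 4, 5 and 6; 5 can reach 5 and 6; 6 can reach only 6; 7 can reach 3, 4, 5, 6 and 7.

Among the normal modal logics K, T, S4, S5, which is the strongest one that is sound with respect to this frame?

Reflexive (axiom T): yes — every world is R-related to itself.
Transitive (axiom 4): yes — every two-step R-path is closed by a direct edge.
Euclidean (axiom 5): no — 0 R 3 and 0 R 7, but not 3 R 7.
So F validates K, T, S4; S5 would additionally require R to be Euclidean. The strongest is S4.

S4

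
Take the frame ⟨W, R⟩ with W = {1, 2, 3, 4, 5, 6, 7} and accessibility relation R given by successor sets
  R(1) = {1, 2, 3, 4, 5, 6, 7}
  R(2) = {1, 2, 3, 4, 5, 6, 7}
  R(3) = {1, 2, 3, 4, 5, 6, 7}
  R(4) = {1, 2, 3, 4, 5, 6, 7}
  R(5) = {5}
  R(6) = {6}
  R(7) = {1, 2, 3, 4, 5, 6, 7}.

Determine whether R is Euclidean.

No

Euclidean: no — 1 R 5 and 1 R 2, but not 5 R 2.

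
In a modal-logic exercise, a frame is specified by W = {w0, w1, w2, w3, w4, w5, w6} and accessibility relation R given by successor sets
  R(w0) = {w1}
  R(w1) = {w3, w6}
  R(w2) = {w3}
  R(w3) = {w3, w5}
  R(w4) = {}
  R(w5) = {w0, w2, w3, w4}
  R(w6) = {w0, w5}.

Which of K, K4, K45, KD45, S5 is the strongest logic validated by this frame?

K

Transitive (axiom 4): no — w0 R w1 and w1 R w3, but not w0 R w3.
Euclidean (axiom 5): no — w1 R w3 and w1 R w6, but not w3 R w6.
Serial (axiom D): no — w4 has no R-successor.
Reflexive (axiom T): no — w0 is not related to itself.
So F validates K; K4 would additionally require R to be transitive. The strongest is K.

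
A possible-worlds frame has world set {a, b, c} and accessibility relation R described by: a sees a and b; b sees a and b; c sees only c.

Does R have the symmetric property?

Yes

Symmetric: yes — every pair in R has its reverse in R.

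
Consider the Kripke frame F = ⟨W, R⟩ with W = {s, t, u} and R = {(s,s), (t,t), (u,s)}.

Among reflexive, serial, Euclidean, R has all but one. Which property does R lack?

reflexive

Reflexive: no — u is not related to itself.
Serial: yes — every world has a successor (e.g. s R s).
Euclidean: yes — any two successors of a common world are R-related.
Only reflexive fails.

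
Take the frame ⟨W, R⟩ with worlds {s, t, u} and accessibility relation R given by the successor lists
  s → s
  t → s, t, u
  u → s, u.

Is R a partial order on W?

Reflexive: yes — every world is R-related to itself.
Transitive: yes — every two-step R-path is closed by a direct edge.
Antisymmetric: yes — no distinct pair is related both ways.
So R is a partial order.

Yes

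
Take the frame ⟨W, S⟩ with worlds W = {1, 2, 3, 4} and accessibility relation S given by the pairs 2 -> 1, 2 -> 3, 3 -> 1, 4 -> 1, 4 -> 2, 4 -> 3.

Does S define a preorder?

No

Reflexive: no — 1 is not related to itself.
Transitive: yes — every two-step S-path is closed by a direct edge.
So S is not a preorder.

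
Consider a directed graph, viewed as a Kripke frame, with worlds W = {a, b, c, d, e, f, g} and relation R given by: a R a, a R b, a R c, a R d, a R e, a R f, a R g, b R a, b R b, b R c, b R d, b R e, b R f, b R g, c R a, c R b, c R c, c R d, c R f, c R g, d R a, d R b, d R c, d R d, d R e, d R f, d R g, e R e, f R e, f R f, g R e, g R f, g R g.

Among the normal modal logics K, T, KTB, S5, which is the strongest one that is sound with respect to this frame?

T

Reflexive (axiom T): yes — every world is R-related to itself.
Symmetric (axiom B): no — a R e but not e R a.
Euclidean (axiom 5): no — a R c and a R e, but not c R e.
So F validates K, T; KTB would additionally require R to be symmetric. The strongest is T.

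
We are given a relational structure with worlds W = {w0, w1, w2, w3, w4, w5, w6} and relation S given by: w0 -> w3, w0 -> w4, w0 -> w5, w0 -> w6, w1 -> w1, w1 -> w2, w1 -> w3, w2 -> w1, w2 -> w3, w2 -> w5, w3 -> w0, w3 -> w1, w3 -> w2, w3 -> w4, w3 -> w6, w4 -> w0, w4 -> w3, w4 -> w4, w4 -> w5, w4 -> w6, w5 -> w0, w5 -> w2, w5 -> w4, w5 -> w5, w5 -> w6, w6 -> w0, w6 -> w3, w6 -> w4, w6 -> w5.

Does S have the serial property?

Yes

Serial: yes — every world has a successor (e.g. w0 S w3).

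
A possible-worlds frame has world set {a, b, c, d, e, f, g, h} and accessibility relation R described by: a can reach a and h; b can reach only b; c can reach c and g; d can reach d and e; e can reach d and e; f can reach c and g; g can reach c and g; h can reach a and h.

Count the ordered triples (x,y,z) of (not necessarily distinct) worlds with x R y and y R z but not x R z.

R is transitive; there are no such tuples.

0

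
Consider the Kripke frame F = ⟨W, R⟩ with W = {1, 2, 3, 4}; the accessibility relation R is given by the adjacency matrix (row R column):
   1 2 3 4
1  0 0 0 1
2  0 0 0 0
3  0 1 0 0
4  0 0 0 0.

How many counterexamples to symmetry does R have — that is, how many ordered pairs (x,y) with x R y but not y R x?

2

Enumerating: (1,4), (3,2).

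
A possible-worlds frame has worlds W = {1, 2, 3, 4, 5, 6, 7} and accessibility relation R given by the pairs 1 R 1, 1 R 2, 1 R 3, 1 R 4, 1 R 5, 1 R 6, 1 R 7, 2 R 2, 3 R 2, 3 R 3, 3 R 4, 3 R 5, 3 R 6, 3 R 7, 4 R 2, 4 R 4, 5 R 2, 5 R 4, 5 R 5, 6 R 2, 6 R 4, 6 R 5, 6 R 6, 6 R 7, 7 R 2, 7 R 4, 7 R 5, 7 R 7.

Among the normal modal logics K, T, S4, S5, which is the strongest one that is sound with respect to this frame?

Reflexive (axiom T): yes — every world is R-related to itself.
Transitive (axiom 4): yes — every two-step R-path is closed by a direct edge.
Euclidean (axiom 5): no — 1 R 2 and 1 R 3, but not 2 R 3.
So F validates K, T, S4; S5 would additionally require R to be Euclidean. The strongest is S4.

S4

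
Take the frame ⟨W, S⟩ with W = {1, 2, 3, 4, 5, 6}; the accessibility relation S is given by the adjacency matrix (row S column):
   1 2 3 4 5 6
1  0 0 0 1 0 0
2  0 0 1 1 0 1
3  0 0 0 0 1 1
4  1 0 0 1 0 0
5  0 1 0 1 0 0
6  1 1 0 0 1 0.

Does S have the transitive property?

Transitive: no — 2 S 3 and 3 S 5, but not 2 S 5.

No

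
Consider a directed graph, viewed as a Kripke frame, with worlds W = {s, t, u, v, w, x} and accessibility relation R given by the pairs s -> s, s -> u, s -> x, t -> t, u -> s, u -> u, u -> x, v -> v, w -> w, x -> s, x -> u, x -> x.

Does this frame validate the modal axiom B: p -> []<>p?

The schema B characterises exactly the symmetric frames.
Symmetric: yes — every pair in R has its reverse in R.

Yes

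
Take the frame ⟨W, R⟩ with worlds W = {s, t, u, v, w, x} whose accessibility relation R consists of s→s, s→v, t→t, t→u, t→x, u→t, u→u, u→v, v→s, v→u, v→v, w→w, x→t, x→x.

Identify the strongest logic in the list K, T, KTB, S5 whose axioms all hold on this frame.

Reflexive (axiom T): yes — every world is R-related to itself.
Symmetric (axiom B): yes — every pair in R has its reverse in R.
Euclidean (axiom 5): no — t R u and t R x, but not u R x.
So F validates K, T, KTB; S5 would additionally require R to be Euclidean. The strongest is KTB.

KTB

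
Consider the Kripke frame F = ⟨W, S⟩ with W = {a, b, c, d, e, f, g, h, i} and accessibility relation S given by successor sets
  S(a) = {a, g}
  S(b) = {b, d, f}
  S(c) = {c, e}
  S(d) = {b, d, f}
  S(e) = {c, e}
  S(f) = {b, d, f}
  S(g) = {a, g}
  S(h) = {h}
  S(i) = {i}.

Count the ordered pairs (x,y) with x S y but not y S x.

S is symmetric; there are no such tuples.

0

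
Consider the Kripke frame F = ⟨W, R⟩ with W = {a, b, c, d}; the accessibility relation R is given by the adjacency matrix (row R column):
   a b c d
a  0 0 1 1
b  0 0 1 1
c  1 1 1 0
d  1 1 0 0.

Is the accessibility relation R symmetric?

Symmetric: yes — every pair in R has its reverse in R.

Yes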